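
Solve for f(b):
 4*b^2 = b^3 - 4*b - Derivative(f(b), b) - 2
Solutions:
 f(b) = C1 + b^4/4 - 4*b^3/3 - 2*b^2 - 2*b


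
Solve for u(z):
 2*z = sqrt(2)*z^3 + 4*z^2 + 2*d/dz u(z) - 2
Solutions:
 u(z) = C1 - sqrt(2)*z^4/8 - 2*z^3/3 + z^2/2 + z


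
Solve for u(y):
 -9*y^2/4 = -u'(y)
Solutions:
 u(y) = C1 + 3*y^3/4


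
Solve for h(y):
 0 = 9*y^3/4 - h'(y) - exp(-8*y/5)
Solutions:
 h(y) = C1 + 9*y^4/16 + 5*exp(-8*y/5)/8


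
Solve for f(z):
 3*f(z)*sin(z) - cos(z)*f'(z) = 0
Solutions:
 f(z) = C1/cos(z)^3


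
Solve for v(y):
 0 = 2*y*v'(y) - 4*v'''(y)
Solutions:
 v(y) = C1 + Integral(C2*airyai(2^(2/3)*y/2) + C3*airybi(2^(2/3)*y/2), y)


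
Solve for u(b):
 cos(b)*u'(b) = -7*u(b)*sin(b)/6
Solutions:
 u(b) = C1*cos(b)^(7/6)


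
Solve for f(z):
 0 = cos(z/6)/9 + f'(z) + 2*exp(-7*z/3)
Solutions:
 f(z) = C1 - 2*sin(z/6)/3 + 6*exp(-7*z/3)/7


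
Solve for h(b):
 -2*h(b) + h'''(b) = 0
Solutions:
 h(b) = C3*exp(2^(1/3)*b) + (C1*sin(2^(1/3)*sqrt(3)*b/2) + C2*cos(2^(1/3)*sqrt(3)*b/2))*exp(-2^(1/3)*b/2)


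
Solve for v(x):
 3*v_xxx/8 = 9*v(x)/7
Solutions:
 v(x) = C3*exp(2*3^(1/3)*7^(2/3)*x/7) + (C1*sin(3^(5/6)*7^(2/3)*x/7) + C2*cos(3^(5/6)*7^(2/3)*x/7))*exp(-3^(1/3)*7^(2/3)*x/7)


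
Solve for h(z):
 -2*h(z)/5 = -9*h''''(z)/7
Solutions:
 h(z) = C1*exp(-14^(1/4)*sqrt(3)*5^(3/4)*z/15) + C2*exp(14^(1/4)*sqrt(3)*5^(3/4)*z/15) + C3*sin(14^(1/4)*sqrt(3)*5^(3/4)*z/15) + C4*cos(14^(1/4)*sqrt(3)*5^(3/4)*z/15)


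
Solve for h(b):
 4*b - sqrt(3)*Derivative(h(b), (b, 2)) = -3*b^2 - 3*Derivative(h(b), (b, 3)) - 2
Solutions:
 h(b) = C1 + C2*b + C3*exp(sqrt(3)*b/3) + sqrt(3)*b^4/12 + b^3*(2*sqrt(3)/9 + 1) + b^2*(2 + 10*sqrt(3)/3)


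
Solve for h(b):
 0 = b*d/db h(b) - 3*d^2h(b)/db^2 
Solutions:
 h(b) = C1 + C2*erfi(sqrt(6)*b/6)


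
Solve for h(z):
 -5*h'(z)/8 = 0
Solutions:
 h(z) = C1


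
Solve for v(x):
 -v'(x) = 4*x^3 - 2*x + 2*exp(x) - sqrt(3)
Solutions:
 v(x) = C1 - x^4 + x^2 + sqrt(3)*x - 2*exp(x)


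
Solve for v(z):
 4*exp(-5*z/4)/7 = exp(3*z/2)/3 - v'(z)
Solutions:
 v(z) = C1 + 2*exp(3*z/2)/9 + 16*exp(-5*z/4)/35


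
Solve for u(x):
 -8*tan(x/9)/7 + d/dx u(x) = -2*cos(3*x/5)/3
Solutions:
 u(x) = C1 - 72*log(cos(x/9))/7 - 10*sin(3*x/5)/9


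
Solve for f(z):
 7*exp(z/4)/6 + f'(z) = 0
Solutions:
 f(z) = C1 - 14*exp(z/4)/3


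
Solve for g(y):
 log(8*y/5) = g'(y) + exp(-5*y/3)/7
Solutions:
 g(y) = C1 + y*log(y) + y*(-log(5) - 1 + 3*log(2)) + 3*exp(-5*y/3)/35


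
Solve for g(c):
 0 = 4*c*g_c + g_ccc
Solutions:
 g(c) = C1 + Integral(C2*airyai(-2^(2/3)*c) + C3*airybi(-2^(2/3)*c), c)


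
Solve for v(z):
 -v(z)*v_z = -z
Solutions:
 v(z) = -sqrt(C1 + z^2)
 v(z) = sqrt(C1 + z^2)


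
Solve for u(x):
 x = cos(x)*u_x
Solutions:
 u(x) = C1 + Integral(x/cos(x), x)


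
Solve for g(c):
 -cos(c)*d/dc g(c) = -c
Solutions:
 g(c) = C1 + Integral(c/cos(c), c)


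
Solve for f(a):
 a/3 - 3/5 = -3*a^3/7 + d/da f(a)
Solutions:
 f(a) = C1 + 3*a^4/28 + a^2/6 - 3*a/5


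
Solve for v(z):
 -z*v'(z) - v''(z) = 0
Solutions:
 v(z) = C1 + C2*erf(sqrt(2)*z/2)


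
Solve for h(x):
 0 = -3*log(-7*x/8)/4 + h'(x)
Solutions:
 h(x) = C1 + 3*x*log(-x)/4 + 3*x*(-3*log(2) - 1 + log(7))/4


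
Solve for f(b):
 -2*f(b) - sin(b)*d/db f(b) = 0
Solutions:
 f(b) = C1*(cos(b) + 1)/(cos(b) - 1)


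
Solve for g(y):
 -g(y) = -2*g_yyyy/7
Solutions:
 g(y) = C1*exp(-2^(3/4)*7^(1/4)*y/2) + C2*exp(2^(3/4)*7^(1/4)*y/2) + C3*sin(2^(3/4)*7^(1/4)*y/2) + C4*cos(2^(3/4)*7^(1/4)*y/2)


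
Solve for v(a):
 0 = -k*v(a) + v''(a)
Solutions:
 v(a) = C1*exp(-a*sqrt(k)) + C2*exp(a*sqrt(k))


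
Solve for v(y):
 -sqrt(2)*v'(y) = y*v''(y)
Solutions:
 v(y) = C1 + C2*y^(1 - sqrt(2))


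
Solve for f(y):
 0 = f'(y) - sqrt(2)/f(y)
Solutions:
 f(y) = -sqrt(C1 + 2*sqrt(2)*y)
 f(y) = sqrt(C1 + 2*sqrt(2)*y)


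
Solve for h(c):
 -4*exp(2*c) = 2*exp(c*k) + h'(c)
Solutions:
 h(c) = C1 - 2*exp(2*c) - 2*exp(c*k)/k


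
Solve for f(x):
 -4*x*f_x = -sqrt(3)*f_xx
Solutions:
 f(x) = C1 + C2*erfi(sqrt(2)*3^(3/4)*x/3)


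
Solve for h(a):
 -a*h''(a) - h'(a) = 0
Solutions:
 h(a) = C1 + C2*log(a)


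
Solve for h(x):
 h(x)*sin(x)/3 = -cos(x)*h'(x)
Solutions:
 h(x) = C1*cos(x)^(1/3)


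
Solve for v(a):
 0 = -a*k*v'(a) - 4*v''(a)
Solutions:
 v(a) = Piecewise((-sqrt(2)*sqrt(pi)*C1*erf(sqrt(2)*a*sqrt(k)/4)/sqrt(k) - C2, (k > 0) | (k < 0)), (-C1*a - C2, True))


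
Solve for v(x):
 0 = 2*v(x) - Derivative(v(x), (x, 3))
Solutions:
 v(x) = C3*exp(2^(1/3)*x) + (C1*sin(2^(1/3)*sqrt(3)*x/2) + C2*cos(2^(1/3)*sqrt(3)*x/2))*exp(-2^(1/3)*x/2)


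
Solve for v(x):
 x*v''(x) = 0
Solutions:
 v(x) = C1 + C2*x


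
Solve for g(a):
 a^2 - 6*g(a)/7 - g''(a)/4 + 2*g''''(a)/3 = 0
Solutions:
 g(a) = C1*exp(-sqrt(21)*a*sqrt(7 + sqrt(1841))/28) + C2*exp(sqrt(21)*a*sqrt(7 + sqrt(1841))/28) + C3*sin(sqrt(21)*a*sqrt(-7 + sqrt(1841))/28) + C4*cos(sqrt(21)*a*sqrt(-7 + sqrt(1841))/28) + 7*a^2/6 - 49/72


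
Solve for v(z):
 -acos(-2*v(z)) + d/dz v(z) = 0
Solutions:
 Integral(1/acos(-2*_y), (_y, v(z))) = C1 + z


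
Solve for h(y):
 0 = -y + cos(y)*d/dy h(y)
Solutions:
 h(y) = C1 + Integral(y/cos(y), y)


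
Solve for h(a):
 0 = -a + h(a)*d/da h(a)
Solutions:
 h(a) = -sqrt(C1 + a^2)
 h(a) = sqrt(C1 + a^2)


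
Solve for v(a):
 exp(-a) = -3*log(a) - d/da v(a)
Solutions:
 v(a) = C1 - 3*a*log(a) + 3*a + exp(-a)


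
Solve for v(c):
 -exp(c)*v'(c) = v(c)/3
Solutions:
 v(c) = C1*exp(exp(-c)/3)


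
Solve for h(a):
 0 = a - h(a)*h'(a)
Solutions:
 h(a) = -sqrt(C1 + a^2)
 h(a) = sqrt(C1 + a^2)


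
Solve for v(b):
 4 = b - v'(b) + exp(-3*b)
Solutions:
 v(b) = C1 + b^2/2 - 4*b - exp(-3*b)/3


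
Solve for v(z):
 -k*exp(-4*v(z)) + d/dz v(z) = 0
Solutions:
 v(z) = log(-I*(C1 + 4*k*z)^(1/4))
 v(z) = log(I*(C1 + 4*k*z)^(1/4))
 v(z) = log(-(C1 + 4*k*z)^(1/4))
 v(z) = log(C1 + 4*k*z)/4


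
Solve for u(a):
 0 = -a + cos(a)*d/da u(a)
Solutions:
 u(a) = C1 + Integral(a/cos(a), a)


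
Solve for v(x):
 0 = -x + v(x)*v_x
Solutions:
 v(x) = -sqrt(C1 + x^2)
 v(x) = sqrt(C1 + x^2)


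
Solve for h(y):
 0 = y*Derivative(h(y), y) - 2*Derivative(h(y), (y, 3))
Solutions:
 h(y) = C1 + Integral(C2*airyai(2^(2/3)*y/2) + C3*airybi(2^(2/3)*y/2), y)


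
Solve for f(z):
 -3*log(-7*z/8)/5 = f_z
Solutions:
 f(z) = C1 - 3*z*log(-z)/5 + 3*z*(-log(7) + 1 + 3*log(2))/5


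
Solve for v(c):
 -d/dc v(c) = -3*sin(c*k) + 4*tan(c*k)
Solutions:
 v(c) = C1 - 4*Piecewise((-log(cos(c*k))/k, Ne(k, 0)), (0, True)) + 3*Piecewise((-cos(c*k)/k, Ne(k, 0)), (0, True))


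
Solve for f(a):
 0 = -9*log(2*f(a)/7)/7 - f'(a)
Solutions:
 7*Integral(1/(log(_y) - log(7) + log(2)), (_y, f(a)))/9 = C1 - a


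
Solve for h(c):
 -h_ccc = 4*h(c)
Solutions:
 h(c) = C3*exp(-2^(2/3)*c) + (C1*sin(2^(2/3)*sqrt(3)*c/2) + C2*cos(2^(2/3)*sqrt(3)*c/2))*exp(2^(2/3)*c/2)


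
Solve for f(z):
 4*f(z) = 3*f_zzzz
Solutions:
 f(z) = C1*exp(-sqrt(2)*3^(3/4)*z/3) + C2*exp(sqrt(2)*3^(3/4)*z/3) + C3*sin(sqrt(2)*3^(3/4)*z/3) + C4*cos(sqrt(2)*3^(3/4)*z/3)


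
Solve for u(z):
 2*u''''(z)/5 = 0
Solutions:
 u(z) = C1 + C2*z + C3*z^2 + C4*z^3


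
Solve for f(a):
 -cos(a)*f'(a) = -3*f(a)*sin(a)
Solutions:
 f(a) = C1/cos(a)^3


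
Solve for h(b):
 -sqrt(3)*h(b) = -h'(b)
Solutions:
 h(b) = C1*exp(sqrt(3)*b)


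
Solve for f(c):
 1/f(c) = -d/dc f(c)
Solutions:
 f(c) = -sqrt(C1 - 2*c)
 f(c) = sqrt(C1 - 2*c)


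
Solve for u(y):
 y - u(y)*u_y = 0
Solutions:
 u(y) = -sqrt(C1 + y^2)
 u(y) = sqrt(C1 + y^2)


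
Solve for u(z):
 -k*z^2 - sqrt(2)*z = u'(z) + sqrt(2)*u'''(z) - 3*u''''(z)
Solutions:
 u(z) = C1 + C2*exp(z*(-2^(2/3)*(4*sqrt(2) + 243 + sqrt(-32 + (4*sqrt(2) + 243)^2))^(1/3) - 4*2^(1/3)/(4*sqrt(2) + 243 + sqrt(-32 + (4*sqrt(2) + 243)^2))^(1/3) + 4*sqrt(2))/36)*sin(2^(1/3)*sqrt(3)*z*(-2^(1/3)*(4*sqrt(2) + 243 + sqrt(-32 + (4*sqrt(2) + 243)^2))^(1/3) + 4/(4*sqrt(2) + 243 + sqrt(-32 + (4*sqrt(2) + 243)^2))^(1/3))/36) + C3*exp(z*(-2^(2/3)*(4*sqrt(2) + 243 + sqrt(-32 + (4*sqrt(2) + 243)^2))^(1/3) - 4*2^(1/3)/(4*sqrt(2) + 243 + sqrt(-32 + (4*sqrt(2) + 243)^2))^(1/3) + 4*sqrt(2))/36)*cos(2^(1/3)*sqrt(3)*z*(-2^(1/3)*(4*sqrt(2) + 243 + sqrt(-32 + (4*sqrt(2) + 243)^2))^(1/3) + 4/(4*sqrt(2) + 243 + sqrt(-32 + (4*sqrt(2) + 243)^2))^(1/3))/36) + C4*exp(z*(4*2^(1/3)/(4*sqrt(2) + 243 + sqrt(-32 + (4*sqrt(2) + 243)^2))^(1/3) + 2*sqrt(2) + 2^(2/3)*(4*sqrt(2) + 243 + sqrt(-32 + (4*sqrt(2) + 243)^2))^(1/3))/18) - k*z^3/3 + 2*sqrt(2)*k*z - sqrt(2)*z^2/2


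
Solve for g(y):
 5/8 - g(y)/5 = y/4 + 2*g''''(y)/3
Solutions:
 g(y) = -5*y/4 + (C1*sin(5^(3/4)*6^(1/4)*y/10) + C2*cos(5^(3/4)*6^(1/4)*y/10))*exp(-5^(3/4)*6^(1/4)*y/10) + (C3*sin(5^(3/4)*6^(1/4)*y/10) + C4*cos(5^(3/4)*6^(1/4)*y/10))*exp(5^(3/4)*6^(1/4)*y/10) + 25/8


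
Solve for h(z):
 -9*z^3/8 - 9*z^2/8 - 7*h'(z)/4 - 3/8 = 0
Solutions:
 h(z) = C1 - 9*z^4/56 - 3*z^3/14 - 3*z/14


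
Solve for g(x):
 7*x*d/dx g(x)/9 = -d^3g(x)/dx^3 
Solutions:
 g(x) = C1 + Integral(C2*airyai(-21^(1/3)*x/3) + C3*airybi(-21^(1/3)*x/3), x)


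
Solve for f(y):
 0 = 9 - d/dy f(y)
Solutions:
 f(y) = C1 + 9*y


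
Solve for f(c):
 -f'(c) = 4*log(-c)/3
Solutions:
 f(c) = C1 - 4*c*log(-c)/3 + 4*c/3


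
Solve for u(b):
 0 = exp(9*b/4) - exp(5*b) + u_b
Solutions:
 u(b) = C1 - 4*exp(9*b/4)/9 + exp(5*b)/5


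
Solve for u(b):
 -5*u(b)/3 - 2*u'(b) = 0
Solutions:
 u(b) = C1*exp(-5*b/6)


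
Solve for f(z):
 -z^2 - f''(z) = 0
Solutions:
 f(z) = C1 + C2*z - z^4/12


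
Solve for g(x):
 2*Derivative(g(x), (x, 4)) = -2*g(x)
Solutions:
 g(x) = (C1*sin(sqrt(2)*x/2) + C2*cos(sqrt(2)*x/2))*exp(-sqrt(2)*x/2) + (C3*sin(sqrt(2)*x/2) + C4*cos(sqrt(2)*x/2))*exp(sqrt(2)*x/2)


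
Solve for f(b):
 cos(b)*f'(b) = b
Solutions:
 f(b) = C1 + Integral(b/cos(b), b)


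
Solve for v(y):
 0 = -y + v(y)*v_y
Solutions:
 v(y) = -sqrt(C1 + y^2)
 v(y) = sqrt(C1 + y^2)


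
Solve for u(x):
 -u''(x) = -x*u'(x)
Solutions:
 u(x) = C1 + C2*erfi(sqrt(2)*x/2)


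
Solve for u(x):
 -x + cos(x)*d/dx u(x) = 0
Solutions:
 u(x) = C1 + Integral(x/cos(x), x)


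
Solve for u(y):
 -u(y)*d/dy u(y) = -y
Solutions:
 u(y) = -sqrt(C1 + y^2)
 u(y) = sqrt(C1 + y^2)


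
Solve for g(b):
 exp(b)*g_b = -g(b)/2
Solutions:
 g(b) = C1*exp(exp(-b)/2)


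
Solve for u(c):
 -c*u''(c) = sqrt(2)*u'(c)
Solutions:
 u(c) = C1 + C2*c^(1 - sqrt(2))


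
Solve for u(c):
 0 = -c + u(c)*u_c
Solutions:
 u(c) = -sqrt(C1 + c^2)
 u(c) = sqrt(C1 + c^2)


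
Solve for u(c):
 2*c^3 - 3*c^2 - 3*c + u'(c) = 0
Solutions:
 u(c) = C1 - c^4/2 + c^3 + 3*c^2/2


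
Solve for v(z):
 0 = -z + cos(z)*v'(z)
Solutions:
 v(z) = C1 + Integral(z/cos(z), z)


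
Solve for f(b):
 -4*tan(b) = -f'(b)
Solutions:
 f(b) = C1 - 4*log(cos(b))


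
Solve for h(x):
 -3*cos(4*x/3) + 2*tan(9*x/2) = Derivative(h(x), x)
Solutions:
 h(x) = C1 - 4*log(cos(9*x/2))/9 - 9*sin(4*x/3)/4


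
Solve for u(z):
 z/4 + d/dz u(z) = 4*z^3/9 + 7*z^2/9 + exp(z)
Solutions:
 u(z) = C1 + z^4/9 + 7*z^3/27 - z^2/8 + exp(z)


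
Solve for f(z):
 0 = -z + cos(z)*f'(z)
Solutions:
 f(z) = C1 + Integral(z/cos(z), z)


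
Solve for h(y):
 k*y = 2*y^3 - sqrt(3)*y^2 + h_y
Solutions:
 h(y) = C1 + k*y^2/2 - y^4/2 + sqrt(3)*y^3/3


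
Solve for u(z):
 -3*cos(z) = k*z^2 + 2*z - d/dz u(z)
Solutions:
 u(z) = C1 + k*z^3/3 + z^2 + 3*sin(z)


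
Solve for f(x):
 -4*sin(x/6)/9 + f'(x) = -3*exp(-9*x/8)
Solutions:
 f(x) = C1 - 8*cos(x/6)/3 + 8*exp(-9*x/8)/3


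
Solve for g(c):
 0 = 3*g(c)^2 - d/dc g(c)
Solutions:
 g(c) = -1/(C1 + 3*c)


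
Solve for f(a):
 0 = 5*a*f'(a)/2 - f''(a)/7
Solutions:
 f(a) = C1 + C2*erfi(sqrt(35)*a/2)


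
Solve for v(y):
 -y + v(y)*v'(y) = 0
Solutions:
 v(y) = -sqrt(C1 + y^2)
 v(y) = sqrt(C1 + y^2)


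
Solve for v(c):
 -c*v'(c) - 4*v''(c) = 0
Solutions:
 v(c) = C1 + C2*erf(sqrt(2)*c/4)


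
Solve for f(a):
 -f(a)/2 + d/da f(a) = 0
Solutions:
 f(a) = C1*exp(a/2)


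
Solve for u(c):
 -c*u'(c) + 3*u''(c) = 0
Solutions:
 u(c) = C1 + C2*erfi(sqrt(6)*c/6)


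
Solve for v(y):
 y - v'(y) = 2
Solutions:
 v(y) = C1 + y^2/2 - 2*y


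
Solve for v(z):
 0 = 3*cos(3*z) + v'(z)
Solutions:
 v(z) = C1 - sin(3*z)


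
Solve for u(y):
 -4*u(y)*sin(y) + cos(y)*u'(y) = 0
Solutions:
 u(y) = C1/cos(y)^4


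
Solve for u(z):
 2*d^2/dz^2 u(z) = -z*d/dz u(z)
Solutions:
 u(z) = C1 + C2*erf(z/2)


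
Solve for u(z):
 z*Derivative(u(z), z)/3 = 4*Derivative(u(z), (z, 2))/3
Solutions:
 u(z) = C1 + C2*erfi(sqrt(2)*z/4)


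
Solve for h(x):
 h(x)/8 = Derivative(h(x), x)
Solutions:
 h(x) = C1*exp(x/8)


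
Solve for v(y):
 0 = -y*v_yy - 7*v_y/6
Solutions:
 v(y) = C1 + C2/y^(1/6)


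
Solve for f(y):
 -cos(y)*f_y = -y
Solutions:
 f(y) = C1 + Integral(y/cos(y), y)


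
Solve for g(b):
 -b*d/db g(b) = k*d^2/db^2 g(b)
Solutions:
 g(b) = C1 + C2*sqrt(k)*erf(sqrt(2)*b*sqrt(1/k)/2)


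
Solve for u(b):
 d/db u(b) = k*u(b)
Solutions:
 u(b) = C1*exp(b*k)


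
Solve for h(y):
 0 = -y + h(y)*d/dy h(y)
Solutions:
 h(y) = -sqrt(C1 + y^2)
 h(y) = sqrt(C1 + y^2)


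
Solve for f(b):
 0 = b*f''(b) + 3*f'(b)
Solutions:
 f(b) = C1 + C2/b^2


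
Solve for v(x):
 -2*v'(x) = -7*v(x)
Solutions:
 v(x) = C1*exp(7*x/2)


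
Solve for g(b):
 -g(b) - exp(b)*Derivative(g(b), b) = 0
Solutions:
 g(b) = C1*exp(exp(-b))


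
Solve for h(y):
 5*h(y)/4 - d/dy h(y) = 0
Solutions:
 h(y) = C1*exp(5*y/4)


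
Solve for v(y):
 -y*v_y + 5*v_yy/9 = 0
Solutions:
 v(y) = C1 + C2*erfi(3*sqrt(10)*y/10)


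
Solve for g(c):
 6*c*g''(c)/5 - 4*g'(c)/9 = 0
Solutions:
 g(c) = C1 + C2*c^(37/27)


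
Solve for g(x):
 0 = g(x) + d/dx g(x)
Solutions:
 g(x) = C1*exp(-x)


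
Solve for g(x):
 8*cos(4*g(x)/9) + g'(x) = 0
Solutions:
 8*x - 9*log(sin(4*g(x)/9) - 1)/8 + 9*log(sin(4*g(x)/9) + 1)/8 = C1


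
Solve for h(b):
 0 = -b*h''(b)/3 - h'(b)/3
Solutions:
 h(b) = C1 + C2*log(b)


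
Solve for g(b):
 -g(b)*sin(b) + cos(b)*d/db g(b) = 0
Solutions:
 g(b) = C1/cos(b)


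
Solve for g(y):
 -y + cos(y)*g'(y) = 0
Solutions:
 g(y) = C1 + Integral(y/cos(y), y)


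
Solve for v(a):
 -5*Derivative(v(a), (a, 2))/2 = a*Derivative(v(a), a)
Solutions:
 v(a) = C1 + C2*erf(sqrt(5)*a/5)


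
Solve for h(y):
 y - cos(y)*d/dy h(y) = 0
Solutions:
 h(y) = C1 + Integral(y/cos(y), y)


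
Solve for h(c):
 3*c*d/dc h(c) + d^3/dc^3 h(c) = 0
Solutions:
 h(c) = C1 + Integral(C2*airyai(-3^(1/3)*c) + C3*airybi(-3^(1/3)*c), c)


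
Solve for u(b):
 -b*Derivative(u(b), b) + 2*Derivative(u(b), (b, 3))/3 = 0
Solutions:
 u(b) = C1 + Integral(C2*airyai(2^(2/3)*3^(1/3)*b/2) + C3*airybi(2^(2/3)*3^(1/3)*b/2), b)


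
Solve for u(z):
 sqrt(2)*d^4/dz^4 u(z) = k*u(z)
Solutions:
 u(z) = C1*exp(-2^(7/8)*k^(1/4)*z/2) + C2*exp(2^(7/8)*k^(1/4)*z/2) + C3*exp(-2^(7/8)*I*k^(1/4)*z/2) + C4*exp(2^(7/8)*I*k^(1/4)*z/2)


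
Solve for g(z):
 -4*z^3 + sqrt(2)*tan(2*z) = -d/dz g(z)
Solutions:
 g(z) = C1 + z^4 + sqrt(2)*log(cos(2*z))/2


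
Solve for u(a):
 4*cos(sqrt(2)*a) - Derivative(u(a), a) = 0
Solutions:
 u(a) = C1 + 2*sqrt(2)*sin(sqrt(2)*a)


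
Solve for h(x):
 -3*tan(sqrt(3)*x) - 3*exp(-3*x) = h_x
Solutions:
 h(x) = C1 - sqrt(3)*log(tan(sqrt(3)*x)^2 + 1)/2 + exp(-3*x)


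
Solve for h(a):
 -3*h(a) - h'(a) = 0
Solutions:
 h(a) = C1*exp(-3*a)


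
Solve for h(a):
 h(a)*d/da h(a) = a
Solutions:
 h(a) = -sqrt(C1 + a^2)
 h(a) = sqrt(C1 + a^2)


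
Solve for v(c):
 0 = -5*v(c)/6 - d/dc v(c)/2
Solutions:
 v(c) = C1*exp(-5*c/3)


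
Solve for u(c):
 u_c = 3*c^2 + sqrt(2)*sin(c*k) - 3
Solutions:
 u(c) = C1 + c^3 - 3*c - sqrt(2)*cos(c*k)/k


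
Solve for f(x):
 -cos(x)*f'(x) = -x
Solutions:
 f(x) = C1 + Integral(x/cos(x), x)


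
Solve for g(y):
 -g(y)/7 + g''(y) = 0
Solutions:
 g(y) = C1*exp(-sqrt(7)*y/7) + C2*exp(sqrt(7)*y/7)


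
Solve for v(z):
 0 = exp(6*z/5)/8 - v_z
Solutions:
 v(z) = C1 + 5*exp(6*z/5)/48


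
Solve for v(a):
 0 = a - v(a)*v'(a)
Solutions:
 v(a) = -sqrt(C1 + a^2)
 v(a) = sqrt(C1 + a^2)


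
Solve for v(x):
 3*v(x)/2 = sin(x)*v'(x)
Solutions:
 v(x) = C1*(cos(x) - 1)^(3/4)/(cos(x) + 1)^(3/4)


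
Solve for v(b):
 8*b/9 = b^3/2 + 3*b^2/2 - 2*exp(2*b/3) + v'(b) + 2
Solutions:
 v(b) = C1 - b^4/8 - b^3/2 + 4*b^2/9 - 2*b + 3*exp(2*b/3)


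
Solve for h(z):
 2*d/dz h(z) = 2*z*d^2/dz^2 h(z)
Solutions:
 h(z) = C1 + C2*z^2


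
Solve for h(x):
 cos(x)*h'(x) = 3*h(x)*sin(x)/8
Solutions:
 h(x) = C1/cos(x)^(3/8)


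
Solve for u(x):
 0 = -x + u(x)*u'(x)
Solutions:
 u(x) = -sqrt(C1 + x^2)
 u(x) = sqrt(C1 + x^2)


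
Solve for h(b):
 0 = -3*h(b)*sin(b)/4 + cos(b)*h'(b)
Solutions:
 h(b) = C1/cos(b)^(3/4)


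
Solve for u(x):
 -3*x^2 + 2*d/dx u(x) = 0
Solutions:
 u(x) = C1 + x^3/2


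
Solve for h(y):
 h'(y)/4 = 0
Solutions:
 h(y) = C1


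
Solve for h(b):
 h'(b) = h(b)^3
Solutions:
 h(b) = -sqrt(2)*sqrt(-1/(C1 + b))/2
 h(b) = sqrt(2)*sqrt(-1/(C1 + b))/2


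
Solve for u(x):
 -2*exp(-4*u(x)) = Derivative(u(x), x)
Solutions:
 u(x) = log(-I*(C1 - 8*x)^(1/4))
 u(x) = log(I*(C1 - 8*x)^(1/4))
 u(x) = log(-(C1 - 8*x)^(1/4))
 u(x) = log(C1 - 8*x)/4


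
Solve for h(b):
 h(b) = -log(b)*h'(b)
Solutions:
 h(b) = C1*exp(-li(b))


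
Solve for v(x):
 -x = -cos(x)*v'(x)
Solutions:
 v(x) = C1 + Integral(x/cos(x), x)


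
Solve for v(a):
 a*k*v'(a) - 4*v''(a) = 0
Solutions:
 v(a) = Piecewise((-sqrt(2)*sqrt(pi)*C1*erf(sqrt(2)*a*sqrt(-k)/4)/sqrt(-k) - C2, (k > 0) | (k < 0)), (-C1*a - C2, True))


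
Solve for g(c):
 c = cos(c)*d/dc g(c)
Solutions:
 g(c) = C1 + Integral(c/cos(c), c)


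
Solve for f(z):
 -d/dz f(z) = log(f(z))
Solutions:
 li(f(z)) = C1 - z


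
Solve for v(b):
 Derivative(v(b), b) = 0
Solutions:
 v(b) = C1


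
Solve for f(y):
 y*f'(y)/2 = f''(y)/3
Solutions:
 f(y) = C1 + C2*erfi(sqrt(3)*y/2)


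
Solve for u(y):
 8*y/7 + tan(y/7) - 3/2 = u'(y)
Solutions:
 u(y) = C1 + 4*y^2/7 - 3*y/2 - 7*log(cos(y/7))


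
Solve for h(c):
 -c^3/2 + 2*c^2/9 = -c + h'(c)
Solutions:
 h(c) = C1 - c^4/8 + 2*c^3/27 + c^2/2


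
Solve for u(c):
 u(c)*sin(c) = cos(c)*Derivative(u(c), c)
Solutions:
 u(c) = C1/cos(c)


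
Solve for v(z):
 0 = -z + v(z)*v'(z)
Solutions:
 v(z) = -sqrt(C1 + z^2)
 v(z) = sqrt(C1 + z^2)


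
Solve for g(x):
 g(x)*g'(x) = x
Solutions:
 g(x) = -sqrt(C1 + x^2)
 g(x) = sqrt(C1 + x^2)


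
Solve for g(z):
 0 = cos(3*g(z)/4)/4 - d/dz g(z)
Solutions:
 -z/4 - 2*log(sin(3*g(z)/4) - 1)/3 + 2*log(sin(3*g(z)/4) + 1)/3 = C1


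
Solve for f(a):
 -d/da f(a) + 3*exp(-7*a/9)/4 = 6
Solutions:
 f(a) = C1 - 6*a - 27*exp(-7*a/9)/28


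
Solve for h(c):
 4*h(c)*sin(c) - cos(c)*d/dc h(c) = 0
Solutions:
 h(c) = C1/cos(c)^4


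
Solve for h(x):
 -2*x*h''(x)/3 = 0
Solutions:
 h(x) = C1 + C2*x


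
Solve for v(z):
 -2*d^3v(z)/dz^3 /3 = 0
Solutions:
 v(z) = C1 + C2*z + C3*z^2


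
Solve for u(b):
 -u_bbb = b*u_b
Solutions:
 u(b) = C1 + Integral(C2*airyai(-b) + C3*airybi(-b), b)


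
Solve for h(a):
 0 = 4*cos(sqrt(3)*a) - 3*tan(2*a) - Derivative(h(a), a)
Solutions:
 h(a) = C1 + 3*log(cos(2*a))/2 + 4*sqrt(3)*sin(sqrt(3)*a)/3


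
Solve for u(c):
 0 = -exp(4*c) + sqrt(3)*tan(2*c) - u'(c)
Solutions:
 u(c) = C1 - exp(4*c)/4 - sqrt(3)*log(cos(2*c))/2


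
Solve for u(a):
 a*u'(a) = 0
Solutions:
 u(a) = C1


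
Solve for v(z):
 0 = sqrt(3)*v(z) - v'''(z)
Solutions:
 v(z) = C3*exp(3^(1/6)*z) + (C1*sin(3^(2/3)*z/2) + C2*cos(3^(2/3)*z/2))*exp(-3^(1/6)*z/2)


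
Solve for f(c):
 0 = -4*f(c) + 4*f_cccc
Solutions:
 f(c) = C1*exp(-c) + C2*exp(c) + C3*sin(c) + C4*cos(c)


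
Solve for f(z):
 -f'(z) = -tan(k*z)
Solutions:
 f(z) = C1 + Piecewise((-log(cos(k*z))/k, Ne(k, 0)), (0, True))


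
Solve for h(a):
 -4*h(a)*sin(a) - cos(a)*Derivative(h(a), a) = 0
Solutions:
 h(a) = C1*cos(a)^4


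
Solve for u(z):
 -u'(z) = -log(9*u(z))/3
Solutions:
 -3*Integral(1/(log(_y) + 2*log(3)), (_y, u(z))) = C1 - z


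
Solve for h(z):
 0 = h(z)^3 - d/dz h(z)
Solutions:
 h(z) = -sqrt(2)*sqrt(-1/(C1 + z))/2
 h(z) = sqrt(2)*sqrt(-1/(C1 + z))/2


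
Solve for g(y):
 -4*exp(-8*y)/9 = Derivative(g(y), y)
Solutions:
 g(y) = C1 + exp(-8*y)/18


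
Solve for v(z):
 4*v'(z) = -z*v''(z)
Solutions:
 v(z) = C1 + C2/z^3


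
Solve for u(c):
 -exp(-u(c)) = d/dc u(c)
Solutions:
 u(c) = log(C1 - c)


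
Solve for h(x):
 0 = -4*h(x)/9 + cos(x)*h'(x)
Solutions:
 h(x) = C1*(sin(x) + 1)^(2/9)/(sin(x) - 1)^(2/9)


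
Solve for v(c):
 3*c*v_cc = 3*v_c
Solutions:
 v(c) = C1 + C2*c^2


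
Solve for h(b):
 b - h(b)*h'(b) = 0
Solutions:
 h(b) = -sqrt(C1 + b^2)
 h(b) = sqrt(C1 + b^2)


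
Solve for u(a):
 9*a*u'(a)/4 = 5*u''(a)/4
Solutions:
 u(a) = C1 + C2*erfi(3*sqrt(10)*a/10)


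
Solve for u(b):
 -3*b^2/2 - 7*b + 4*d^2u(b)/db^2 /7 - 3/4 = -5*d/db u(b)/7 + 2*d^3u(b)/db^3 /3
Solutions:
 u(b) = C1 + C2*exp(b*(6 - sqrt(246))/14) + C3*exp(b*(6 + sqrt(246))/14) + 7*b^3/10 + 161*b^2/50 - 91*b/500


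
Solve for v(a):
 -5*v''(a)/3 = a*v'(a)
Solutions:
 v(a) = C1 + C2*erf(sqrt(30)*a/10)


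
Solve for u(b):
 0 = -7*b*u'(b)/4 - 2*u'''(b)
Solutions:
 u(b) = C1 + Integral(C2*airyai(-7^(1/3)*b/2) + C3*airybi(-7^(1/3)*b/2), b)


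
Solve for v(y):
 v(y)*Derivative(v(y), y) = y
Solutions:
 v(y) = -sqrt(C1 + y^2)
 v(y) = sqrt(C1 + y^2)


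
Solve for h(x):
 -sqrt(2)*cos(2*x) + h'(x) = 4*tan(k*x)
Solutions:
 h(x) = C1 + 4*Piecewise((-log(cos(k*x))/k, Ne(k, 0)), (0, True)) + sqrt(2)*sin(2*x)/2


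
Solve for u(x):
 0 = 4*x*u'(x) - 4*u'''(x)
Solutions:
 u(x) = C1 + Integral(C2*airyai(x) + C3*airybi(x), x)


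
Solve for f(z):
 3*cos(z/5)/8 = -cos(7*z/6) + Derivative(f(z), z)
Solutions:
 f(z) = C1 + 15*sin(z/5)/8 + 6*sin(7*z/6)/7


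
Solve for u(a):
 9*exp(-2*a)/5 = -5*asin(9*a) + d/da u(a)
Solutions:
 u(a) = C1 + 5*a*asin(9*a) + 5*sqrt(1 - 81*a^2)/9 - 9*exp(-2*a)/10


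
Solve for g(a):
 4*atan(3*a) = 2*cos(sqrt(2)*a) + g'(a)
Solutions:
 g(a) = C1 + 4*a*atan(3*a) - 2*log(9*a^2 + 1)/3 - sqrt(2)*sin(sqrt(2)*a)


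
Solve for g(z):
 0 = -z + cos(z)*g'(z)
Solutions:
 g(z) = C1 + Integral(z/cos(z), z)


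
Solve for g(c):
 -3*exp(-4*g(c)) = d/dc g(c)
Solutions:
 g(c) = log(-I*(C1 - 12*c)^(1/4))
 g(c) = log(I*(C1 - 12*c)^(1/4))
 g(c) = log(-(C1 - 12*c)^(1/4))
 g(c) = log(C1 - 12*c)/4


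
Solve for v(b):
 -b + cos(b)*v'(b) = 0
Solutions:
 v(b) = C1 + Integral(b/cos(b), b)


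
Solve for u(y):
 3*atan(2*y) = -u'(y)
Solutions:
 u(y) = C1 - 3*y*atan(2*y) + 3*log(4*y^2 + 1)/4


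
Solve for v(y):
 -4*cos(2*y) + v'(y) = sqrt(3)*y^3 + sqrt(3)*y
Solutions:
 v(y) = C1 + sqrt(3)*y^4/4 + sqrt(3)*y^2/2 + 2*sin(2*y)


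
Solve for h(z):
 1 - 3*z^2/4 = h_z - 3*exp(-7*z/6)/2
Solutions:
 h(z) = C1 - z^3/4 + z - 9*exp(-7*z/6)/7


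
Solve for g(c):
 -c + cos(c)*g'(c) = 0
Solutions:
 g(c) = C1 + Integral(c/cos(c), c)


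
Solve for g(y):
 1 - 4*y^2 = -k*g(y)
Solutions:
 g(y) = (4*y^2 - 1)/k


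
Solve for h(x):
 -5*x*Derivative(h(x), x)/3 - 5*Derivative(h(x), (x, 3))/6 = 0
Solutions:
 h(x) = C1 + Integral(C2*airyai(-2^(1/3)*x) + C3*airybi(-2^(1/3)*x), x)


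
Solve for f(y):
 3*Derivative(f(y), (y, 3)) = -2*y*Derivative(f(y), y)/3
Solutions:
 f(y) = C1 + Integral(C2*airyai(-6^(1/3)*y/3) + C3*airybi(-6^(1/3)*y/3), y)


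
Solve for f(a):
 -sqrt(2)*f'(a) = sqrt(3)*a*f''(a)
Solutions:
 f(a) = C1 + C2*a^(1 - sqrt(6)/3)


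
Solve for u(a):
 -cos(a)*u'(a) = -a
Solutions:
 u(a) = C1 + Integral(a/cos(a), a)


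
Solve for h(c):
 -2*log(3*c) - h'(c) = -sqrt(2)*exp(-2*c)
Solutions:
 h(c) = C1 - 2*c*log(c) + 2*c*(1 - log(3)) - sqrt(2)*exp(-2*c)/2


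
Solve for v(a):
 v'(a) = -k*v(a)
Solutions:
 v(a) = C1*exp(-a*k)


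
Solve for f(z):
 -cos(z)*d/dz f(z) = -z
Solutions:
 f(z) = C1 + Integral(z/cos(z), z)


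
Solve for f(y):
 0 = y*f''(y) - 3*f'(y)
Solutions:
 f(y) = C1 + C2*y^4


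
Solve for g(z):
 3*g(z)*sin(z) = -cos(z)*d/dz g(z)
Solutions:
 g(z) = C1*cos(z)^3


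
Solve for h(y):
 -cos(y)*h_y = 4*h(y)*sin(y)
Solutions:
 h(y) = C1*cos(y)^4


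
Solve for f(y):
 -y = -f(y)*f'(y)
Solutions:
 f(y) = -sqrt(C1 + y^2)
 f(y) = sqrt(C1 + y^2)


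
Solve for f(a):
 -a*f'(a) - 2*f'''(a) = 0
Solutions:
 f(a) = C1 + Integral(C2*airyai(-2^(2/3)*a/2) + C3*airybi(-2^(2/3)*a/2), a)


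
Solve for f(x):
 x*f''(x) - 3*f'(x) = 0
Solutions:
 f(x) = C1 + C2*x^4


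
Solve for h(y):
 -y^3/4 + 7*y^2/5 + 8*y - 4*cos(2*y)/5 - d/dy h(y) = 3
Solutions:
 h(y) = C1 - y^4/16 + 7*y^3/15 + 4*y^2 - 3*y - 2*sin(2*y)/5


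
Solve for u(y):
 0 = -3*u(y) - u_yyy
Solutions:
 u(y) = C3*exp(-3^(1/3)*y) + (C1*sin(3^(5/6)*y/2) + C2*cos(3^(5/6)*y/2))*exp(3^(1/3)*y/2)


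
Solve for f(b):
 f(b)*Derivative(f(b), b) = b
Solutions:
 f(b) = -sqrt(C1 + b^2)
 f(b) = sqrt(C1 + b^2)


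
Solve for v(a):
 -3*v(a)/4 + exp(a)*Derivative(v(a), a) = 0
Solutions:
 v(a) = C1*exp(-3*exp(-a)/4)


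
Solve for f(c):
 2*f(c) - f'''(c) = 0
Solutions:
 f(c) = C3*exp(2^(1/3)*c) + (C1*sin(2^(1/3)*sqrt(3)*c/2) + C2*cos(2^(1/3)*sqrt(3)*c/2))*exp(-2^(1/3)*c/2)


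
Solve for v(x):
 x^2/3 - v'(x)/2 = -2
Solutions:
 v(x) = C1 + 2*x^3/9 + 4*x


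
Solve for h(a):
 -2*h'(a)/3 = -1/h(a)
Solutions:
 h(a) = -sqrt(C1 + 3*a)
 h(a) = sqrt(C1 + 3*a)


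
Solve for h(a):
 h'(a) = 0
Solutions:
 h(a) = C1


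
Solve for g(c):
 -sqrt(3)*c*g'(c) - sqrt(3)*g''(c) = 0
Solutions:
 g(c) = C1 + C2*erf(sqrt(2)*c/2)


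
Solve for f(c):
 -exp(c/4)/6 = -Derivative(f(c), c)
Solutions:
 f(c) = C1 + 2*exp(c/4)/3


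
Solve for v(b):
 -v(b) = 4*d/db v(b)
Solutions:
 v(b) = C1*exp(-b/4)


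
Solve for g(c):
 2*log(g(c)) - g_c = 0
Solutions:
 li(g(c)) = C1 + 2*c


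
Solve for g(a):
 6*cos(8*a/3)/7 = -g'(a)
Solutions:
 g(a) = C1 - 9*sin(8*a/3)/28


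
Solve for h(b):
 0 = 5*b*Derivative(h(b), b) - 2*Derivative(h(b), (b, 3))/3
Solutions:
 h(b) = C1 + Integral(C2*airyai(15^(1/3)*2^(2/3)*b/2) + C3*airybi(15^(1/3)*2^(2/3)*b/2), b)


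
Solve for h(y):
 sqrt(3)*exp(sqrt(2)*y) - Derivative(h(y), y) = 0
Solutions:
 h(y) = C1 + sqrt(6)*exp(sqrt(2)*y)/2


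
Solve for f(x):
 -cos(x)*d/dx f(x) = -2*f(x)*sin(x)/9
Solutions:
 f(x) = C1/cos(x)^(2/9)


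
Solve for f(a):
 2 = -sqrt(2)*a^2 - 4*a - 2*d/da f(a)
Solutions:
 f(a) = C1 - sqrt(2)*a^3/6 - a^2 - a


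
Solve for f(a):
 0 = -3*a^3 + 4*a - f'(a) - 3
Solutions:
 f(a) = C1 - 3*a^4/4 + 2*a^2 - 3*a


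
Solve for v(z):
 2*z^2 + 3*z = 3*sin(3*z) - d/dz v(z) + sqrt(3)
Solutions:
 v(z) = C1 - 2*z^3/3 - 3*z^2/2 + sqrt(3)*z - cos(3*z)


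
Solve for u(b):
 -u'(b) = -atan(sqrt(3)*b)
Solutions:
 u(b) = C1 + b*atan(sqrt(3)*b) - sqrt(3)*log(3*b^2 + 1)/6


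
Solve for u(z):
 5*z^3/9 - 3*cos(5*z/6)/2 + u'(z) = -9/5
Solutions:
 u(z) = C1 - 5*z^4/36 - 9*z/5 + 9*sin(5*z/6)/5


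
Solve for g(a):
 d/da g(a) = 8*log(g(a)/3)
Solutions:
 Integral(1/(-log(_y) + log(3)), (_y, g(a)))/8 = C1 - a


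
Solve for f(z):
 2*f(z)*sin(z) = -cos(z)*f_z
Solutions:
 f(z) = C1*cos(z)^2


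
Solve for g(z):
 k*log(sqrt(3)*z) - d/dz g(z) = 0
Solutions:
 g(z) = C1 + k*z*log(z) - k*z + k*z*log(3)/2


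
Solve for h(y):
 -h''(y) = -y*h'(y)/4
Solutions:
 h(y) = C1 + C2*erfi(sqrt(2)*y/4)


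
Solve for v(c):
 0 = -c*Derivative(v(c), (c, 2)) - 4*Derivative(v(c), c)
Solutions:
 v(c) = C1 + C2/c^3


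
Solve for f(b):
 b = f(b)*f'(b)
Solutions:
 f(b) = -sqrt(C1 + b^2)
 f(b) = sqrt(C1 + b^2)


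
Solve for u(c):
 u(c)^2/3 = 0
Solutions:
 u(c) = 0


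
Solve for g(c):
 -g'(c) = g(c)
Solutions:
 g(c) = C1*exp(-c)


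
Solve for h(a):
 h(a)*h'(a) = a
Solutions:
 h(a) = -sqrt(C1 + a^2)
 h(a) = sqrt(C1 + a^2)


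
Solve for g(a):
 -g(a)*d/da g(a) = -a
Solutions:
 g(a) = -sqrt(C1 + a^2)
 g(a) = sqrt(C1 + a^2)


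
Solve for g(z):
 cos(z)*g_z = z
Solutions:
 g(z) = C1 + Integral(z/cos(z), z)


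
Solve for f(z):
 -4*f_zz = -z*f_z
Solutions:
 f(z) = C1 + C2*erfi(sqrt(2)*z/4)


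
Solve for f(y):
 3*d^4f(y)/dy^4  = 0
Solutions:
 f(y) = C1 + C2*y + C3*y^2 + C4*y^3


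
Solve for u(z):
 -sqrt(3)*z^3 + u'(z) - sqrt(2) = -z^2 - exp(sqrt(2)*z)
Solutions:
 u(z) = C1 + sqrt(3)*z^4/4 - z^3/3 + sqrt(2)*z - sqrt(2)*exp(sqrt(2)*z)/2


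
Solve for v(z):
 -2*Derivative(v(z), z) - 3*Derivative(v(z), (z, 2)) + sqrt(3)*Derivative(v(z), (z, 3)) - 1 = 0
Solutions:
 v(z) = C1 + C2*exp(sqrt(3)*z*(3 - sqrt(9 + 8*sqrt(3)))/6) + C3*exp(sqrt(3)*z*(3 + sqrt(9 + 8*sqrt(3)))/6) - z/2


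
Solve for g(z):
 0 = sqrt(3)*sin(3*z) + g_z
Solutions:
 g(z) = C1 + sqrt(3)*cos(3*z)/3


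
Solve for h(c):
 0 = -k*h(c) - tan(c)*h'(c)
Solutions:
 h(c) = C1*exp(-k*log(sin(c)))


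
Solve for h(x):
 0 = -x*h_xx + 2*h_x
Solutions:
 h(x) = C1 + C2*x^3


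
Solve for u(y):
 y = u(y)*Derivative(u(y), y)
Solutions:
 u(y) = -sqrt(C1 + y^2)
 u(y) = sqrt(C1 + y^2)


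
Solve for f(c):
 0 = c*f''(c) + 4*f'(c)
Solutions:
 f(c) = C1 + C2/c^3


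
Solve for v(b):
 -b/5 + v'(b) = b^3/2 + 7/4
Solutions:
 v(b) = C1 + b^4/8 + b^2/10 + 7*b/4


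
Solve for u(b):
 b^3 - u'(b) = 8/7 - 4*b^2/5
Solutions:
 u(b) = C1 + b^4/4 + 4*b^3/15 - 8*b/7


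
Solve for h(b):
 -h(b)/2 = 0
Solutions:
 h(b) = 0


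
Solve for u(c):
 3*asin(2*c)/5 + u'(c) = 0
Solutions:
 u(c) = C1 - 3*c*asin(2*c)/5 - 3*sqrt(1 - 4*c^2)/10


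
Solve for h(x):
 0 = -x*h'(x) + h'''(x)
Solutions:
 h(x) = C1 + Integral(C2*airyai(x) + C3*airybi(x), x)


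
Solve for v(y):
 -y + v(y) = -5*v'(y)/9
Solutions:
 v(y) = C1*exp(-9*y/5) + y - 5/9


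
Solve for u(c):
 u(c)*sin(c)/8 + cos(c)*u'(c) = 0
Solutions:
 u(c) = C1*cos(c)^(1/8)


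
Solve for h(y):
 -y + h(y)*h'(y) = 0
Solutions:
 h(y) = -sqrt(C1 + y^2)
 h(y) = sqrt(C1 + y^2)


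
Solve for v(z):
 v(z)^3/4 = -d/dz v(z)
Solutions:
 v(z) = -sqrt(2)*sqrt(-1/(C1 - z))
 v(z) = sqrt(2)*sqrt(-1/(C1 - z))


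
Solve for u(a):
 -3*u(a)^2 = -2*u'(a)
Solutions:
 u(a) = -2/(C1 + 3*a)


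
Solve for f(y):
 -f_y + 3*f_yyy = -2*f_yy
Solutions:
 f(y) = C1 + C2*exp(-y) + C3*exp(y/3)


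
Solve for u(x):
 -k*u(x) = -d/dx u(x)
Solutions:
 u(x) = C1*exp(k*x)


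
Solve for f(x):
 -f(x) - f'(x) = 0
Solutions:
 f(x) = C1*exp(-x)


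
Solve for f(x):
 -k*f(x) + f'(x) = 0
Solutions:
 f(x) = C1*exp(k*x)


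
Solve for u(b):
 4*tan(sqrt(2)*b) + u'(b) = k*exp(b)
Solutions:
 u(b) = C1 + k*exp(b) + 2*sqrt(2)*log(cos(sqrt(2)*b))


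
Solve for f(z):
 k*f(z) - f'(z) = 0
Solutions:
 f(z) = C1*exp(k*z)


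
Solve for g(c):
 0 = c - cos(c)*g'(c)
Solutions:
 g(c) = C1 + Integral(c/cos(c), c)


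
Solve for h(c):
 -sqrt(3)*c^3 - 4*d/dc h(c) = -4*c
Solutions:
 h(c) = C1 - sqrt(3)*c^4/16 + c^2/2


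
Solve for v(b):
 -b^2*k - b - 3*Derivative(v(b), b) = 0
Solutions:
 v(b) = C1 - b^3*k/9 - b^2/6


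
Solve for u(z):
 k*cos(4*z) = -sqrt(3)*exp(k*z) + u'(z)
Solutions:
 u(z) = C1 + k*sin(4*z)/4 + sqrt(3)*exp(k*z)/k


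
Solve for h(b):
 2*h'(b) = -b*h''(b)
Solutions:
 h(b) = C1 + C2/b


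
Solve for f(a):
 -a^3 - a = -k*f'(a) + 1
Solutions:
 f(a) = C1 + a^4/(4*k) + a^2/(2*k) + a/k


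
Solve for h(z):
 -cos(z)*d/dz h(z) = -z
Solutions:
 h(z) = C1 + Integral(z/cos(z), z)


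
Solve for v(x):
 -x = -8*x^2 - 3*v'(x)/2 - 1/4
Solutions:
 v(x) = C1 - 16*x^3/9 + x^2/3 - x/6


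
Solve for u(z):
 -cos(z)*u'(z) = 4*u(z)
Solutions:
 u(z) = C1*(sin(z)^2 - 2*sin(z) + 1)/(sin(z)^2 + 2*sin(z) + 1)


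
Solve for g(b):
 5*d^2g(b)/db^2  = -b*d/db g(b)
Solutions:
 g(b) = C1 + C2*erf(sqrt(10)*b/10)


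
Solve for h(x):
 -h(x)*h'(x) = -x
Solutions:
 h(x) = -sqrt(C1 + x^2)
 h(x) = sqrt(C1 + x^2)


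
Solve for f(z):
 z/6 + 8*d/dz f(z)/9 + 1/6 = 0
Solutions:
 f(z) = C1 - 3*z^2/32 - 3*z/16


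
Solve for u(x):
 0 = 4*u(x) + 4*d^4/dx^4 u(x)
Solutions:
 u(x) = (C1*sin(sqrt(2)*x/2) + C2*cos(sqrt(2)*x/2))*exp(-sqrt(2)*x/2) + (C3*sin(sqrt(2)*x/2) + C4*cos(sqrt(2)*x/2))*exp(sqrt(2)*x/2)


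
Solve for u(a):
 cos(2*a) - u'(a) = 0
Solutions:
 u(a) = C1 + sin(2*a)/2


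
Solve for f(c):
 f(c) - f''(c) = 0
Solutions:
 f(c) = C1*exp(-c) + C2*exp(c)


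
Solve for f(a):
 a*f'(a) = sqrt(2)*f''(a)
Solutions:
 f(a) = C1 + C2*erfi(2^(1/4)*a/2)


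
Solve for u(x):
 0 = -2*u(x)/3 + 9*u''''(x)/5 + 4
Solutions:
 u(x) = C1*exp(-30^(1/4)*x/3) + C2*exp(30^(1/4)*x/3) + C3*sin(30^(1/4)*x/3) + C4*cos(30^(1/4)*x/3) + 6


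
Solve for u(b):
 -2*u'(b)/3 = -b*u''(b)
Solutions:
 u(b) = C1 + C2*b^(5/3)


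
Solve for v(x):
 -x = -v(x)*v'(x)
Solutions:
 v(x) = -sqrt(C1 + x^2)
 v(x) = sqrt(C1 + x^2)


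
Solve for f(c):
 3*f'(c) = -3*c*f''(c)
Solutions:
 f(c) = C1 + C2*log(c)


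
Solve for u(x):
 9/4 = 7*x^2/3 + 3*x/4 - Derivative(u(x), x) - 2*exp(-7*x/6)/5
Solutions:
 u(x) = C1 + 7*x^3/9 + 3*x^2/8 - 9*x/4 + 12*exp(-7*x/6)/35


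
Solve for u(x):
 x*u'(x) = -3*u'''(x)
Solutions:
 u(x) = C1 + Integral(C2*airyai(-3^(2/3)*x/3) + C3*airybi(-3^(2/3)*x/3), x)


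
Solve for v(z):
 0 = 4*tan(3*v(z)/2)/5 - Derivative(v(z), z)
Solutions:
 v(z) = -2*asin(C1*exp(6*z/5))/3 + 2*pi/3
 v(z) = 2*asin(C1*exp(6*z/5))/3


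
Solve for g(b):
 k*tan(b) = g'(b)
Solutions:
 g(b) = C1 - k*log(cos(b))


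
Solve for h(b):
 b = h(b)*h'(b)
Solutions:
 h(b) = -sqrt(C1 + b^2)
 h(b) = sqrt(C1 + b^2)


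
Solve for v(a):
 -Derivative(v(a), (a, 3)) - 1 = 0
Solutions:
 v(a) = C1 + C2*a + C3*a^2 - a^3/6


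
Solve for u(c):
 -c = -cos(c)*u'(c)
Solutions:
 u(c) = C1 + Integral(c/cos(c), c)


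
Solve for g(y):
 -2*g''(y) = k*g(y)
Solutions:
 g(y) = C1*exp(-sqrt(2)*y*sqrt(-k)/2) + C2*exp(sqrt(2)*y*sqrt(-k)/2)


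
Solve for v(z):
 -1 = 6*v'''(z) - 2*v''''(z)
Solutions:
 v(z) = C1 + C2*z + C3*z^2 + C4*exp(3*z) - z^3/36


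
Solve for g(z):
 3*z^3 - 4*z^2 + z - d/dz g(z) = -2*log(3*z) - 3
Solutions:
 g(z) = C1 + 3*z^4/4 - 4*z^3/3 + z^2/2 + 2*z*log(z) + z + z*log(9)


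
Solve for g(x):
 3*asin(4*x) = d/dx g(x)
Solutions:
 g(x) = C1 + 3*x*asin(4*x) + 3*sqrt(1 - 16*x^2)/4


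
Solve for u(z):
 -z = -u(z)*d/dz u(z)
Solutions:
 u(z) = -sqrt(C1 + z^2)
 u(z) = sqrt(C1 + z^2)


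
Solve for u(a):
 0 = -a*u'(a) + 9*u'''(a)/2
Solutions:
 u(a) = C1 + Integral(C2*airyai(6^(1/3)*a/3) + C3*airybi(6^(1/3)*a/3), a)


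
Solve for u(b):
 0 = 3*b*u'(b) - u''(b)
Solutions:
 u(b) = C1 + C2*erfi(sqrt(6)*b/2)


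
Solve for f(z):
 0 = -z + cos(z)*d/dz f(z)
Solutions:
 f(z) = C1 + Integral(z/cos(z), z)


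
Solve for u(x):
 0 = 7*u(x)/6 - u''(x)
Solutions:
 u(x) = C1*exp(-sqrt(42)*x/6) + C2*exp(sqrt(42)*x/6)


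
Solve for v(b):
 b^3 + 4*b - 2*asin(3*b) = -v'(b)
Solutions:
 v(b) = C1 - b^4/4 - 2*b^2 + 2*b*asin(3*b) + 2*sqrt(1 - 9*b^2)/3


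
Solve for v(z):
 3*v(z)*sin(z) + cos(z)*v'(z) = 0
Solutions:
 v(z) = C1*cos(z)^3


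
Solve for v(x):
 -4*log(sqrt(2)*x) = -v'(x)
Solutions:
 v(x) = C1 + 4*x*log(x) - 4*x + x*log(4)


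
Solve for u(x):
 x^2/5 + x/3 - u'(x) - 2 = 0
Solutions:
 u(x) = C1 + x^3/15 + x^2/6 - 2*x


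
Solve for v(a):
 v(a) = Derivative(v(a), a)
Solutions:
 v(a) = C1*exp(a)


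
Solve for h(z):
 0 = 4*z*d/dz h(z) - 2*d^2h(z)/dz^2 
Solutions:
 h(z) = C1 + C2*erfi(z)


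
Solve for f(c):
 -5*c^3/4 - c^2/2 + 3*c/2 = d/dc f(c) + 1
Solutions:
 f(c) = C1 - 5*c^4/16 - c^3/6 + 3*c^2/4 - c


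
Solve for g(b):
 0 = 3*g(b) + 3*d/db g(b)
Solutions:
 g(b) = C1*exp(-b)


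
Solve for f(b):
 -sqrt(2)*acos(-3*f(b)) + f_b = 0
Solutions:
 Integral(1/acos(-3*_y), (_y, f(b))) = C1 + sqrt(2)*b


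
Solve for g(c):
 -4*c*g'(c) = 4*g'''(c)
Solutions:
 g(c) = C1 + Integral(C2*airyai(-c) + C3*airybi(-c), c)


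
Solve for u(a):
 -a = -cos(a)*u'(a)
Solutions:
 u(a) = C1 + Integral(a/cos(a), a)


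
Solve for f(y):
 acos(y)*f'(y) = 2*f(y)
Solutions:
 f(y) = C1*exp(2*Integral(1/acos(y), y))


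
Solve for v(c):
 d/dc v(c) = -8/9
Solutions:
 v(c) = C1 - 8*c/9


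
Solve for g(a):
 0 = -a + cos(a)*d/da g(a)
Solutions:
 g(a) = C1 + Integral(a/cos(a), a)


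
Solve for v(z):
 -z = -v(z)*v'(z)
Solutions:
 v(z) = -sqrt(C1 + z^2)
 v(z) = sqrt(C1 + z^2)


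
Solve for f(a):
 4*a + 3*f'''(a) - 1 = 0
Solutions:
 f(a) = C1 + C2*a + C3*a^2 - a^4/18 + a^3/18


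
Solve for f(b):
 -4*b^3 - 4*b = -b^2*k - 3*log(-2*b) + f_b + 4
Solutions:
 f(b) = C1 - b^4 + b^3*k/3 - 2*b^2 + 3*b*log(-b) + b*(-7 + 3*log(2))


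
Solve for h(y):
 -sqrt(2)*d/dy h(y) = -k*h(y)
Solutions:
 h(y) = C1*exp(sqrt(2)*k*y/2)


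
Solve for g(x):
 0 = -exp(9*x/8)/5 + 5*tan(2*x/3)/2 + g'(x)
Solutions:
 g(x) = C1 + 8*exp(9*x/8)/45 + 15*log(cos(2*x/3))/4


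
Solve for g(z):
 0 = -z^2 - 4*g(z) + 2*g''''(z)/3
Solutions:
 g(z) = C1*exp(-6^(1/4)*z) + C2*exp(6^(1/4)*z) + C3*sin(6^(1/4)*z) + C4*cos(6^(1/4)*z) - z^2/4


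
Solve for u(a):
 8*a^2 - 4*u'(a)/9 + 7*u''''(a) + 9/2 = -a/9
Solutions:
 u(a) = C1 + C4*exp(147^(1/3)*2^(2/3)*a/21) + 6*a^3 + a^2/8 + 81*a/8 + (C2*sin(14^(2/3)*3^(5/6)*a/42) + C3*cos(14^(2/3)*3^(5/6)*a/42))*exp(-147^(1/3)*2^(2/3)*a/42)


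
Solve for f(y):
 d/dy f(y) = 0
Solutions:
 f(y) = C1


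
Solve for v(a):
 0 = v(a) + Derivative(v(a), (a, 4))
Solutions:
 v(a) = (C1*sin(sqrt(2)*a/2) + C2*cos(sqrt(2)*a/2))*exp(-sqrt(2)*a/2) + (C3*sin(sqrt(2)*a/2) + C4*cos(sqrt(2)*a/2))*exp(sqrt(2)*a/2)


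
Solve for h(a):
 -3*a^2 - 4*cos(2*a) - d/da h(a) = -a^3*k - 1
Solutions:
 h(a) = C1 + a^4*k/4 - a^3 + a - 2*sin(2*a)


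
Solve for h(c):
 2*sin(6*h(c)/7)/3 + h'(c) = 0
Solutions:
 2*c/3 + 7*log(cos(6*h(c)/7) - 1)/12 - 7*log(cos(6*h(c)/7) + 1)/12 = C1


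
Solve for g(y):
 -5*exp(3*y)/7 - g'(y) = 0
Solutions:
 g(y) = C1 - 5*exp(3*y)/21


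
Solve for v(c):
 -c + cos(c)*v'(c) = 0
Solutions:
 v(c) = C1 + Integral(c/cos(c), c)


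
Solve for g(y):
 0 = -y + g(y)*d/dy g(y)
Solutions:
 g(y) = -sqrt(C1 + y^2)
 g(y) = sqrt(C1 + y^2)


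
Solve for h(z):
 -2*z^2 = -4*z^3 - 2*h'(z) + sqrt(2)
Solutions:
 h(z) = C1 - z^4/2 + z^3/3 + sqrt(2)*z/2


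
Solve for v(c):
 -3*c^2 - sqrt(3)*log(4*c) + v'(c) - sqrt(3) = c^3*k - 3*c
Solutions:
 v(c) = C1 + c^4*k/4 + c^3 - 3*c^2/2 + sqrt(3)*c*log(c) + 2*sqrt(3)*c*log(2)


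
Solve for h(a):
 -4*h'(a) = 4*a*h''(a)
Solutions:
 h(a) = C1 + C2*log(a)


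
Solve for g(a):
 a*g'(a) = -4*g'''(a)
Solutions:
 g(a) = C1 + Integral(C2*airyai(-2^(1/3)*a/2) + C3*airybi(-2^(1/3)*a/2), a)


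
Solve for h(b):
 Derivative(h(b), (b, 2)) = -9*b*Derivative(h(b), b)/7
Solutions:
 h(b) = C1 + C2*erf(3*sqrt(14)*b/14)
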